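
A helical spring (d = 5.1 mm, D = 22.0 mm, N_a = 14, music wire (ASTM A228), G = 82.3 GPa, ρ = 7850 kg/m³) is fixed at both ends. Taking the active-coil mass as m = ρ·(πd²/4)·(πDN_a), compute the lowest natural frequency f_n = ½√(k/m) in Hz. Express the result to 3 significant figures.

274 Hz

k = Gd⁴/(8D³N_a) = (82.3×10³)(5.1⁴)/(8·22.0³·14) = 46.687 N/mm = 46687 N/m
Wire length L = πDN_a = π·22.0·14 = 967.61 mm
m = ρ·(πd²/4)·L = 7850 × 20.428×10⁻⁶ m² × 0.96761 m = 0.15517 kg
f_n = ½√(k/m) = 0.5·√(46687/0.15517) = 0.5·√(3.0088e+05) = 274.26 Hz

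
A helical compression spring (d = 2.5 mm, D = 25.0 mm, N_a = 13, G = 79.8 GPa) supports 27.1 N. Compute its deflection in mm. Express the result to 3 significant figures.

14.1 mm

k = Gd⁴/(8D³N_a) = (79.8×10³)(2.5⁴)/(8·25.0³·13) = 1.9183 N/mm
δ = F/k = 27.1 / 1.9183 = 14.127 mm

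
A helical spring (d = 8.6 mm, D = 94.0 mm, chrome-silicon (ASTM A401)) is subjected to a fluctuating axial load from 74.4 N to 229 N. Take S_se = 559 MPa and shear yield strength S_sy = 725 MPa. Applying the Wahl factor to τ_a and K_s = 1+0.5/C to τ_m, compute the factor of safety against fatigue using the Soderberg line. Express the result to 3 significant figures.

C = D/d = 94.0/8.6 = 10.9302; K_W = (4C−1)/(4C−4)+0.615/C = 1.1318; K_s = 1+0.5/C = 1.0457
F_a = (F_max−F_min)/2 = 77.3 N; F_m = (F_max+F_min)/2 = 151.7 N
τ_a = K_W·8F_aD/(πd³) = 1.1318 × 29.091 = 32.924 MPa
τ_m = K_s·8F_mD/(πd³) = 1.0457 × 57.09 = 59.701 MPa
Soderberg: 1/n_f = τ_a/S_se + τ_m/S_sy = 32.924/559 + 59.701/725 = 0.05890 + 0.08235 = 0.14125
n_f = 1/0.14125 = 7.08

7.08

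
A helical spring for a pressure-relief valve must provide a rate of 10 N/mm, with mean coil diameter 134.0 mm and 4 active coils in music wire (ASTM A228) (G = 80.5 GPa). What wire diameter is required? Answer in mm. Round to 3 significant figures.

d = (8D³N_a·k / G)^(1/4) = (8·134.0³·4·10 / (80.5×10³))^0.25
  = (9564.6)^0.25 = 9.8893 mm

9.89 mm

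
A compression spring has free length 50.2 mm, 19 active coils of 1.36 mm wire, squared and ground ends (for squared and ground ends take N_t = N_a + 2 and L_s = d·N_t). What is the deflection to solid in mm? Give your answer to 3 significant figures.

21.6 mm

N_t = 21; L_s = 1.36·21 = 28.56 mm
δ_solid = L₀ − L_s = 50.2 − 28.56 = 21.64 mm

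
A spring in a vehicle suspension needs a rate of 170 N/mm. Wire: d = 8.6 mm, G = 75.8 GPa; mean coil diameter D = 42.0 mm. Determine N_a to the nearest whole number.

N_a = Gd⁴/(8D³k) = (75.8×10³ × 8.6⁴)/(8 × 42.0³ × 170)
    = 4.14632e+08 / 1.0076e+08 = 4.115 → 4 coils

4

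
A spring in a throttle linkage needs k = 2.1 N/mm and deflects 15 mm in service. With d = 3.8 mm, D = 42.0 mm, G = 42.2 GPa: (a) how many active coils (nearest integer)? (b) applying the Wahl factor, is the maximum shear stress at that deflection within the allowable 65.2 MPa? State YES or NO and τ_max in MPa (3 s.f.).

(a) 7 coils; (b) NO, τ_max = 70.1 MPa

N_a = Gd⁴/(8D³k) = (42.2×10³)(3.8⁴)/(8·42.0³·2.1) = 7.07 → N_a = 7
Actual rate k = Gd⁴/(8D³·7) = 2.1209 N/mm
Working load F = kδ = 2.1209·15 = 31.813 N
C = 42.0/3.8 = 11.0526; K_W = (4C−1)/(4C−4)+0.615/C = 1.1303
τ_max = K_W·8FD/(πd³) = 1.1303·62.007 = 70.083 MPa
τ_max > 65.2 MPa → exceeds allowable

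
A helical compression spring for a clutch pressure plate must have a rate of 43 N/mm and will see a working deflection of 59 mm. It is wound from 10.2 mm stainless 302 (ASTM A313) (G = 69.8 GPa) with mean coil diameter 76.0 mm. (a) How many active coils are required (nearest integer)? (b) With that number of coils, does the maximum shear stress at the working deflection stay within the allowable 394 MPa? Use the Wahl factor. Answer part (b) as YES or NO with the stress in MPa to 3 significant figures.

(a) 5 coils; (b) NO, τ_max = 555 MPa

N_a = Gd⁴/(8D³k) = (69.8×10³)(10.2⁴)/(8·76.0³·43) = 5.003 → N_a = 5
Actual rate k = Gd⁴/(8D³·5) = 43.028 N/mm
Working load F = kδ = 43.028·59 = 2538.7 N
C = 76.0/10.2 = 7.4510; K_W = (4C−1)/(4C−4)+0.615/C = 1.1988
τ_max = K_W·8FD/(πd³) = 1.1988·462.98 = 555.02 MPa
τ_max > 394 MPa → exceeds allowable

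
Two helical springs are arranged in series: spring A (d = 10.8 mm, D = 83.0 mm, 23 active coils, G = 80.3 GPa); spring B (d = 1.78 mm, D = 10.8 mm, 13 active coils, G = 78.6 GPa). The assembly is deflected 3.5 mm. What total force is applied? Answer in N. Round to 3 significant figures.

k_A = Gd⁴/(8D³N_a) = (80.3×10³)(10.8⁴)/(8·83.0³·23) = 10.384 N/mm
k_B = Gd⁴/(8D³N_a) = (78.6×10³)(1.78⁴)/(8·10.8³·13) = 6.0228 N/mm
Series: 1/k_eq = 1/10.384 + 1/6.0228 = 0.26234; k_eq = 3.8119 N/mm
F = k_eq·δ = 3.8119·3.5 = 13.342 N

13.3 N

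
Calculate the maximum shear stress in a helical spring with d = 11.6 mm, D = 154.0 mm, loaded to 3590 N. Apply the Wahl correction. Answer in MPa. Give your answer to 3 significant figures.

Spring index C = D/d = 154.0/11.6 = 13.2759
K_W = (4C−1)/(4C−4) + 0.615/C = 52.103/49.103 + 0.0463 = 1.1074
τ₀ = 8FD/(πd³) = 8·3590·154.0/(π·11.6³) = 4.42288e+06/4903.7 = 901.95 MPa
τ_max = K·τ₀ = 1.1074 × 901.95 = 998.83 MPa

999 MPa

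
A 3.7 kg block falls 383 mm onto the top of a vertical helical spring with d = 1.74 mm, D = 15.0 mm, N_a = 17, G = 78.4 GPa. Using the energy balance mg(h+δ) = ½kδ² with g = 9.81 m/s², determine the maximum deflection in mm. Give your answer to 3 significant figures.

158 mm

k = Gd⁴/(8D³N_a) = (78.4×10³)(1.74⁴)/(8·15.0³·17) = 1.5657 N/mm
W = mg = 3.7 × 9.81 = 36.297 N
½kδ² − Wδ − Wh = 0 → δ = (W + √(W² + 2kWh))/k
δ = (36.297 + √(1317.5 + 43531.1))/1.5657 = (36.297 + 211.77)/1.5657 = 158.44 mm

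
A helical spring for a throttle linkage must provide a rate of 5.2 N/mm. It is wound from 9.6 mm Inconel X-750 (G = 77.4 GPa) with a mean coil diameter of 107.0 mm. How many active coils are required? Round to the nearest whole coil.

13

N_a = Gd⁴/(8D³k) = (77.4×10³ × 9.6⁴)/(8 × 107.0³ × 5.2)
    = 6.57394e+08 / 5.09618e+07 = 12.9 → 13 coils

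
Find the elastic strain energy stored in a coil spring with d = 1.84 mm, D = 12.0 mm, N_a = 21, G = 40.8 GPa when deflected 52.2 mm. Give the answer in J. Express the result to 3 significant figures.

k = Gd⁴/(8D³N_a) = (40.8×10³)(1.84⁴)/(8·12.0³·21) = 1.6109 N/mm
U = ½kδ² = 0.5 × 1.6109 × 52.2² = 2194.8 N·mm = 2.1948 J

2.19 J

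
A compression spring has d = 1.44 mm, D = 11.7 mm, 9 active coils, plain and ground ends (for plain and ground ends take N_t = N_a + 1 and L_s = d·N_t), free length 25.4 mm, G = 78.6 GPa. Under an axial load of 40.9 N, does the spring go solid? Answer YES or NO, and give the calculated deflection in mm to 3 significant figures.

k = Gd⁴/(8D³N_a) = (78.6×10³)(1.44⁴)/(8·11.7³·9) = 2.9308 N/mm
N_t = 10; L_s = 1.44·10 = 14.4 mm; δ_solid = L₀ − L_s = 25.4 − 14.4 = 11 mm
δ = F/k = 40.9/2.9308 = 13.955 mm
δ ≥ δ_solid → spring goes solid

YES, δ = 14.0 mm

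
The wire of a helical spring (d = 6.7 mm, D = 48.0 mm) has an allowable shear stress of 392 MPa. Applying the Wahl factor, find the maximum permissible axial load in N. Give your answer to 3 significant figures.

C = D/d = 48.0/6.7 = 7.1642
K_W = (4C−1)/(4C−4) + 0.615/C = 27.657/24.657 + 0.0858 = 1.2075
τ_max = K·8FD/(πd³) → F_max = τ_allow·πd³/(8DK)
F_max = 392·π·6.7³/(8·48.0·1.2075) = 3.7039e+05/463.69 = 798.8 N

799 N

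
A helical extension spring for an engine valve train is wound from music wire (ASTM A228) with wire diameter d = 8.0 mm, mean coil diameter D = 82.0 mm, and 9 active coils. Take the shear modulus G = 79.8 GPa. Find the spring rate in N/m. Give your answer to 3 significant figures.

8230 N/m

k = Gd⁴/(8D³N_a) = (79.8×10³ × 8.0⁴) / (8 × 82.0³ × 9)
  = 3.26861e+08 / 3.96985e+07 = 8.2336 N/mm = 8233.6 N/m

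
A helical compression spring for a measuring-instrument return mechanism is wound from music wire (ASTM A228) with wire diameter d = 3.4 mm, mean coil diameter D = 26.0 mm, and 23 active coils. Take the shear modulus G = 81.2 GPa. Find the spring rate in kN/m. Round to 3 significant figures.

k = Gd⁴/(8D³N_a) = (81.2×10³ × 3.4⁴) / (8 × 26.0³ × 23)
  = 1.0851e+07 / 3.23398e+06 = 3.3553 N/mm

3.36 kN/m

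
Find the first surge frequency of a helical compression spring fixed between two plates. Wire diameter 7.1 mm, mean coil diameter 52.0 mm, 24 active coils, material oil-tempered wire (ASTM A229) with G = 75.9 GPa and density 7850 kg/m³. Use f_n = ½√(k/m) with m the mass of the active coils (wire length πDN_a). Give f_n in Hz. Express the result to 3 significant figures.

k = Gd⁴/(8D³N_a) = (75.9×10³)(7.1⁴)/(8·52.0³·24) = 7.1444 N/mm = 7144.4 N/m
Wire length L = πDN_a = π·52.0·24 = 3920.7 mm
m = ρ·(πd²/4)·L = 7850 × 39.592×10⁻⁶ m² × 3.9207 m = 1.2185 kg
f_n = ½√(k/m) = 0.5·√(7144.4/1.2185) = 0.5·√(5863) = 38.285 Hz

38.3 Hz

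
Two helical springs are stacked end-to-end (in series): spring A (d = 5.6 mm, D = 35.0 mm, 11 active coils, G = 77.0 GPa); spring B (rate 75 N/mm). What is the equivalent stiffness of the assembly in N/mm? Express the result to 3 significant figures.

15.8 N/mm

k_A = Gd⁴/(8D³N_a) = (77.0×10³)(5.6⁴)/(8·35.0³·11) = 20.07 N/mm
Series: 1/k_eq = 1/20.07 + 1/75 = 0.063158; k_eq = 15.833 N/mm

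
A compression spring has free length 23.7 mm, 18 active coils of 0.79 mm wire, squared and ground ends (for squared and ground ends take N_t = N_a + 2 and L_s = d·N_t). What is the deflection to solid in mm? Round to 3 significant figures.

N_t = 20; L_s = 0.79·20 = 15.8 mm
δ_solid = L₀ − L_s = 23.7 − 15.8 = 7.9 mm

7.90 mm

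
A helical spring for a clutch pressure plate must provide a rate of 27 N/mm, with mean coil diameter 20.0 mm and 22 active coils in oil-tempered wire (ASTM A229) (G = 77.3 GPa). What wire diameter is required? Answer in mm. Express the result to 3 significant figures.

d = (8D³N_a·k / G)^(1/4) = (8·20.0³·22·27 / (77.3×10³))^0.25
  = (491.8)^0.25 = 4.7092 mm

4.71 mm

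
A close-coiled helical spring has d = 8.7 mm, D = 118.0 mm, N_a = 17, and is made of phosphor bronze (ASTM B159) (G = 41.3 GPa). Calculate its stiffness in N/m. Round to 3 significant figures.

1060 N/m

k = Gd⁴/(8D³N_a) = (41.3×10³ × 8.7⁴) / (8 × 118.0³ × 17)
  = 2.36607e+08 / 2.23452e+08 = 1.0589 N/mm = 1058.9 N/m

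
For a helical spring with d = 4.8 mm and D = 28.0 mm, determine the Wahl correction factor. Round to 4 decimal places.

1.2606

C = D/d = 28.0/4.8 = 5.8333
K_W = (4C−1)/(4C−4) + 0.615/C = 22.333/19.333 + 0.1054 = 1.2606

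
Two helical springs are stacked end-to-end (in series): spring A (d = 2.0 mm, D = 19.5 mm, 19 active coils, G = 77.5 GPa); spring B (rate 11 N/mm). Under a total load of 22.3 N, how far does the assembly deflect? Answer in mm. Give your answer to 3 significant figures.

22.3 mm

k_A = Gd⁴/(8D³N_a) = (77.5×10³)(2.0⁴)/(8·19.5³·19) = 1.1002 N/mm
Series: 1/k_eq = 1/1.1002 + 1/11 = 0.99983; k_eq = 1.0002 N/mm
δ = F/k_eq = 22.3/1.0002 = 22.296 mm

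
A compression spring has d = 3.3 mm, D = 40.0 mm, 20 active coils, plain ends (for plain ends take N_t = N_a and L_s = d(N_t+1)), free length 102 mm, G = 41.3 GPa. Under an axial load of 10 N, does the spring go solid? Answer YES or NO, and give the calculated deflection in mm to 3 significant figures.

k = Gd⁴/(8D³N_a) = (41.3×10³)(3.3⁴)/(8·40.0³·20) = 0.47831 N/mm
N_t = 20; L_s = 3.3·21 = 69.3 mm; δ_solid = L₀ − L_s = 102 − 69.3 = 32.7 mm
δ = F/k = 10/0.47831 = 20.907 mm
δ < δ_solid → spring does not go solid

NO, δ = 20.9 mm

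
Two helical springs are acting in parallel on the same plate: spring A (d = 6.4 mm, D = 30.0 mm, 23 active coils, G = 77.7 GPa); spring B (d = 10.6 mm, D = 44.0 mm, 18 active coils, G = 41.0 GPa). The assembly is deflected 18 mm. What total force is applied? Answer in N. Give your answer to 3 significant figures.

k_A = Gd⁴/(8D³N_a) = (77.7×10³)(6.4⁴)/(8·30.0³·23) = 26.24 N/mm
k_B = Gd⁴/(8D³N_a) = (41.0×10³)(10.6⁴)/(8·44.0³·18) = 42.198 N/mm
Parallel: k_eq = 26.24 + 42.198 = 68.437 N/mm
F = k_eq·δ = 68.437·18 = 1231.9 N

1230 N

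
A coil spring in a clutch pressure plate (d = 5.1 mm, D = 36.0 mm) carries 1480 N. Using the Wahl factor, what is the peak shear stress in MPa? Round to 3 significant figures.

1240 MPa

Spring index C = D/d = 36.0/5.1 = 7.0588
K_W = (4C−1)/(4C−4) + 0.615/C = 27.235/24.235 + 0.0871 = 1.2109
τ₀ = 8FD/(πd³) = 8·1480·36.0/(π·5.1³) = 426240/416.74 = 1022.8 MPa
τ_max = K·τ₀ = 1.2109 × 1022.8 = 1238.5 MPa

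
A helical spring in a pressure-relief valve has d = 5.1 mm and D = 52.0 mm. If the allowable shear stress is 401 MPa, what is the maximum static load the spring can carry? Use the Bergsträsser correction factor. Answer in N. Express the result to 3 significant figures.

355 N

C = D/d = 52.0/5.1 = 10.1961
K_B = (4C+2)/(4C−3) = 42.784/37.784 = 1.1323
τ_max = K·8FD/(πd³) → F_max = τ_allow·πd³/(8DK)
F_max = 401·π·5.1³/(8·52.0·1.1323) = 1.6711e+05/471.05 = 354.76 N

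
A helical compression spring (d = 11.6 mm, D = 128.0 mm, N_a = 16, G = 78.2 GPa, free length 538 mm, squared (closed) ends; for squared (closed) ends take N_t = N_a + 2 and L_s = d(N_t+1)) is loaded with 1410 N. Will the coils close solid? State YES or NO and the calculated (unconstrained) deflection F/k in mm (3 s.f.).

k = Gd⁴/(8D³N_a) = (78.2×10³)(11.6⁴)/(8·128.0³·16) = 5.2747 N/mm
N_t = 18; L_s = 11.6·19 = 220.4 mm; δ_solid = L₀ − L_s = 538 − 220.4 = 317.6 mm
δ = F/k = 1410/5.2747 = 267.31 mm
δ < δ_solid → spring does not go solid

NO, δ = 267 mm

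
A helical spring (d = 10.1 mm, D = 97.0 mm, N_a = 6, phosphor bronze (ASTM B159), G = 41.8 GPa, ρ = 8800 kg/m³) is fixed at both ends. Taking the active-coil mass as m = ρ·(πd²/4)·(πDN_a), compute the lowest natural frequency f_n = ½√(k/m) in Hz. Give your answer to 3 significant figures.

43.9 Hz

k = Gd⁴/(8D³N_a) = (41.8×10³)(10.1⁴)/(8·97.0³·6) = 9.929 N/mm = 9929 N/m
Wire length L = πDN_a = π·97.0·6 = 1828.4 mm
m = ρ·(πd²/4)·L = 8800 × 80.118×10⁻⁶ m² × 1.8284 m = 1.2891 kg
f_n = ½√(k/m) = 0.5·√(9929/1.2891) = 0.5·√(7702.2) = 43.881 Hz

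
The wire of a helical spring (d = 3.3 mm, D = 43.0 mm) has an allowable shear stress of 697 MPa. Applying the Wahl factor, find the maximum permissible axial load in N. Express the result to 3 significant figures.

C = D/d = 43.0/3.3 = 13.0303
K_W = (4C−1)/(4C−4) + 0.615/C = 51.121/48.121 + 0.0472 = 1.1095
τ_max = K·8FD/(πd³) → F_max = τ_allow·πd³/(8DK)
F_max = 697·π·3.3³/(8·43.0·1.1095) = 78691/381.68 = 206.17 N

206 N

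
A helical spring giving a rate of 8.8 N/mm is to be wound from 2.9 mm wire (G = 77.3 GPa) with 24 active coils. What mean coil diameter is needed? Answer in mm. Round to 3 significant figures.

14.8 mm

D = (Gd⁴/(8N_a·k))^(1/3) = (77.3×10³·2.9⁴/(8·24·8.8))^(1/3)
  = (3235.84)^(1/3) = 14.7909 mm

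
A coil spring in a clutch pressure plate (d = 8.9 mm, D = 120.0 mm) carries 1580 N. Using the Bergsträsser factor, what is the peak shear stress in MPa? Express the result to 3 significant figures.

Spring index C = D/d = 120.0/8.9 = 13.4831
K_B = (4C+2)/(4C−3) = 55.933/50.933 = 1.0982
τ₀ = 8FD/(πd³) = 8·1580·120.0/(π·8.9³) = 1.5168e+06/2214.7 = 684.87 MPa
τ_max = K·τ₀ = 1.0982 × 684.87 = 752.1 MPa

752 MPa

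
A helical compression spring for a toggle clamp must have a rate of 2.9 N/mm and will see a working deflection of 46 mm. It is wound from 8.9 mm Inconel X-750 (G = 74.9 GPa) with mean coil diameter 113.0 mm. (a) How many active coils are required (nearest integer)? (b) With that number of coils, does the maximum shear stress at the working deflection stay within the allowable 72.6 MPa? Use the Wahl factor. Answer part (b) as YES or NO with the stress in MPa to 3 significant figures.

(a) 14 coils; (b) YES, τ_max = 60.7 MPa

N_a = Gd⁴/(8D³k) = (74.9×10³)(8.9⁴)/(8·113.0³·2.9) = 14.04 → N_a = 14
Actual rate k = Gd⁴/(8D³·14) = 2.908 N/mm
Working load F = kδ = 2.908·46 = 133.77 N
C = 113.0/8.9 = 12.6966; K_W = (4C−1)/(4C−4)+0.615/C = 1.1126
τ_max = K_W·8FD/(πd³) = 1.1126·54.6 = 60.746 MPa
τ_max ≤ 72.6 MPa → acceptable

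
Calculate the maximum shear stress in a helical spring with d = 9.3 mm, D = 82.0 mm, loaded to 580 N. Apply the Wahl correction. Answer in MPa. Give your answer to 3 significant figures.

Spring index C = D/d = 82.0/9.3 = 8.8172
K_W = (4C−1)/(4C−4) + 0.615/C = 34.269/31.269 + 0.0698 = 1.1657
τ₀ = 8FD/(πd³) = 8·580·82.0/(π·9.3³) = 380480/2527 = 150.57 MPa
τ_max = K·τ₀ = 1.1657 × 150.57 = 175.52 MPa

176 MPa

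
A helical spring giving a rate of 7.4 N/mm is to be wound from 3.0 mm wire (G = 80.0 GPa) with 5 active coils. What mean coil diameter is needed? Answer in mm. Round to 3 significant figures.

28.0 mm

D = (Gd⁴/(8N_a·k))^(1/3) = (80.0×10³·3.0⁴/(8·5·7.4))^(1/3)
  = (21891.9)^(1/3) = 27.9744 mm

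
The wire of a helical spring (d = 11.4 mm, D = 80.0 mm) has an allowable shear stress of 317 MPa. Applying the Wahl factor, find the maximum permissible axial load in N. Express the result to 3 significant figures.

C = D/d = 80.0/11.4 = 7.0175
K_W = (4C−1)/(4C−4) + 0.615/C = 27.070/24.070 + 0.0876 = 1.2123
τ_max = K·8FD/(πd³) → F_max = τ_allow·πd³/(8DK)
F_max = 317·π·11.4³/(8·80.0·1.2123) = 1.4754e+06/775.85 = 1901.7 N

1900 N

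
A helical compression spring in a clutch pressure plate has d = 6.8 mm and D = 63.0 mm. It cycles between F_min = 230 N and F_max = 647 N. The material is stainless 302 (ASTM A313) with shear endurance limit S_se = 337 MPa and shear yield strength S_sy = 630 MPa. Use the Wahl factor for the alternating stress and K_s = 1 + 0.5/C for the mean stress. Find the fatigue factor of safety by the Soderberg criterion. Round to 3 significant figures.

1.35

C = D/d = 63.0/6.8 = 9.2647; K_W = (4C−1)/(4C−4)+0.615/C = 1.1571; K_s = 1+0.5/C = 1.0540
F_a = (F_max−F_min)/2 = 208.5 N; F_m = (F_max+F_min)/2 = 438.5 N
τ_a = K_W·8F_aD/(πd³) = 1.1571 × 106.38 = 123.1 MPa
τ_m = K_s·8F_mD/(πd³) = 1.0540 × 223.73 = 235.8 MPa
Soderberg: 1/n_f = τ_a/S_se + τ_m/S_sy = 123.1/337 + 235.8/630 = 0.36527 + 0.37429 = 0.73956
n_f = 1/0.73956 = 1.352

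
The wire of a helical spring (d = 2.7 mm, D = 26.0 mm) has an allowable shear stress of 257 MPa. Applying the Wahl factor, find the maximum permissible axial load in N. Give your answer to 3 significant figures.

C = D/d = 26.0/2.7 = 9.6296
K_W = (4C−1)/(4C−4) + 0.615/C = 37.519/34.519 + 0.0639 = 1.1508
τ_max = K·8FD/(πd³) → F_max = τ_allow·πd³/(8DK)
F_max = 257·π·2.7³/(8·26.0·1.1508) = 15892/239.36 = 66.393 N

66.4 N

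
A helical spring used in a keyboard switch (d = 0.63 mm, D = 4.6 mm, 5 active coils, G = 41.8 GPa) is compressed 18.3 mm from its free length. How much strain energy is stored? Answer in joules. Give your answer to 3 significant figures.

k = Gd⁴/(8D³N_a) = (41.8×10³)(0.63⁴)/(8·4.6³·5) = 1.6912 N/mm
U = ½kδ² = 0.5 × 1.6912 × 18.3² = 283.19 N·mm = 0.28319 J

0.283 J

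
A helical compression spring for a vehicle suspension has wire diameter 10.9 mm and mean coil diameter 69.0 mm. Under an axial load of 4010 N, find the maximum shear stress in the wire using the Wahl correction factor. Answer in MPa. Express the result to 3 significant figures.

Spring index C = D/d = 69.0/10.9 = 6.3303
K_W = (4C−1)/(4C−4) + 0.615/C = 24.321/21.321 + 0.0972 = 1.2379
τ₀ = 8FD/(πd³) = 8·4010·69.0/(π·10.9³) = 2.21352e+06/4068.5 = 544.07 MPa
τ_max = K·τ₀ = 1.2379 × 544.07 = 673.48 MPa

673 MPa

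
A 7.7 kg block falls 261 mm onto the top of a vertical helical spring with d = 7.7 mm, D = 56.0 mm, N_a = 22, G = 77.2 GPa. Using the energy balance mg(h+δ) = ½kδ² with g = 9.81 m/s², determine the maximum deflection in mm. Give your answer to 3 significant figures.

k = Gd⁴/(8D³N_a) = (77.2×10³)(7.7⁴)/(8·56.0³·22) = 8.7802 N/mm
W = mg = 7.7 × 9.81 = 75.537 N
½kδ² − Wδ − Wh = 0 → δ = (W + √(W² + 2kWh))/k
δ = (75.537 + √(5705.8 + 346205))/8.7802 = (75.537 + 593.22)/8.7802 = 76.167 mm

76.2 mm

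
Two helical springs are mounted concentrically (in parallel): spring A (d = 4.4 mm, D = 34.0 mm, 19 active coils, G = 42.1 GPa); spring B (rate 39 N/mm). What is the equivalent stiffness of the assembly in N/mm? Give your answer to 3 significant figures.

41.6 N/mm

k_A = Gd⁴/(8D³N_a) = (42.1×10³)(4.4⁴)/(8·34.0³·19) = 2.6413 N/mm
Parallel: k_eq = 2.6413 + 39 = 41.641 N/mm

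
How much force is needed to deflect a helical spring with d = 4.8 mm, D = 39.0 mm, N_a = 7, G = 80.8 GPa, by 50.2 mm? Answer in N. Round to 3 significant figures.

648 N

k = Gd⁴/(8D³N_a) = (80.8×10³)(4.8⁴)/(8·39.0³·7) = 12.912 N/mm
F = k·δ = 12.912 × 50.2 = 648.18 N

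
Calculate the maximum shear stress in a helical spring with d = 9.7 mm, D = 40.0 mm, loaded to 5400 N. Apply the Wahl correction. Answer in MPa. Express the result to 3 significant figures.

Spring index C = D/d = 40.0/9.7 = 4.1237
K_W = (4C−1)/(4C−4) + 0.615/C = 15.495/12.495 + 0.1491 = 1.3892
τ₀ = 8FD/(πd³) = 8·5400·40.0/(π·9.7³) = 1.728e+06/2867.2 = 602.67 MPa
τ_max = K·τ₀ = 1.3892 × 602.67 = 837.25 MPa

837 MPa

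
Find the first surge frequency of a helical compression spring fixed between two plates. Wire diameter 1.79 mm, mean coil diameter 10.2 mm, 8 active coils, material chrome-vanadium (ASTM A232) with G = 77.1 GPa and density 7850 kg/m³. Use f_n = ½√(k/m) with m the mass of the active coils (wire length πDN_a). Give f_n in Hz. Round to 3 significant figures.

k = Gd⁴/(8D³N_a) = (77.1×10³)(1.79⁴)/(8·10.2³·8) = 11.654 N/mm = 11654 N/m
Wire length L = πDN_a = π·10.2·8 = 256.35 mm
m = ρ·(πd²/4)·L = 7850 × 2.5165×10⁻⁶ m² × 0.25635 m = 0.0050641 kg
f_n = ½√(k/m) = 0.5·√(11654/0.0050641) = 0.5·√(2.3013e+06) = 758.51 Hz

759 Hz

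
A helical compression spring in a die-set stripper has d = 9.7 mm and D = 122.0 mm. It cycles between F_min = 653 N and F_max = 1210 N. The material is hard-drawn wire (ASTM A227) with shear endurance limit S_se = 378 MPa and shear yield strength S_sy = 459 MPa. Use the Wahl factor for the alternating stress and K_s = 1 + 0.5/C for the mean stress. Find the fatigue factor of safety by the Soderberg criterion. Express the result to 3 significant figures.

1.00

C = D/d = 122.0/9.7 = 12.5773; K_W = (4C−1)/(4C−4)+0.615/C = 1.1137; K_s = 1+0.5/C = 1.0398
F_a = (F_max−F_min)/2 = 278.5 N; F_m = (F_max+F_min)/2 = 931.5 N
τ_a = K_W·8F_aD/(πd³) = 1.1137 × 94.8 = 105.58 MPa
τ_m = K_s·8F_mD/(πd³) = 1.0398 × 317.08 = 329.68 MPa
Soderberg: 1/n_f = τ_a/S_se + τ_m/S_sy = 105.58/378 + 329.68/459 = 0.27930 + 0.71827 = 0.99757
n_f = 1/0.99757 = 1.002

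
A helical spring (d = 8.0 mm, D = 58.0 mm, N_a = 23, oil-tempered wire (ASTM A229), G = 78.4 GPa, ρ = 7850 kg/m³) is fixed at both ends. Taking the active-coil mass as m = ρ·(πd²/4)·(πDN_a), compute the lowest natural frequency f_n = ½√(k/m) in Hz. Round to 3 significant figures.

k = Gd⁴/(8D³N_a) = (78.4×10³)(8.0⁴)/(8·58.0³·23) = 8.9449 N/mm = 8944.9 N/m
Wire length L = πDN_a = π·58.0·23 = 4190.9 mm
m = ρ·(πd²/4)·L = 7850 × 50.265×10⁻⁶ m² × 4.1909 m = 1.6537 kg
f_n = ½√(k/m) = 0.5·√(8944.9/1.6537) = 0.5·√(5409.1) = 36.773 Hz

36.8 Hz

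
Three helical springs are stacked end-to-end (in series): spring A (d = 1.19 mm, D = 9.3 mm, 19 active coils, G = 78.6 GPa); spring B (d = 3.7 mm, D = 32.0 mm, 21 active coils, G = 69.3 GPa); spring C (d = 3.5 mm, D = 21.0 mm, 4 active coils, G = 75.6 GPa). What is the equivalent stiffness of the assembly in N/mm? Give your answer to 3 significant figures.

0.816 N/mm

k_A = Gd⁴/(8D³N_a) = (78.6×10³)(1.19⁴)/(8·9.3³·19) = 1.2892 N/mm
k_B = Gd⁴/(8D³N_a) = (69.3×10³)(3.7⁴)/(8·32.0³·21) = 2.3593 N/mm
k_C = Gd⁴/(8D³N_a) = (75.6×10³)(3.5⁴)/(8·21.0³·4) = 38.281 N/mm
Series: 1/k_eq = 1/1.2892 + 1/2.3593 + 1/38.281 = 1.2257; k_eq = 0.81589 N/mm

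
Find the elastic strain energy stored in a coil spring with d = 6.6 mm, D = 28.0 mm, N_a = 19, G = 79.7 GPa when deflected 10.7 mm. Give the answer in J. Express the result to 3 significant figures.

k = Gd⁴/(8D³N_a) = (79.7×10³)(6.6⁴)/(8·28.0³·19) = 45.323 N/mm
U = ½kδ² = 0.5 × 45.323 × 10.7² = 2594.5 N·mm = 2.5945 J

2.59 J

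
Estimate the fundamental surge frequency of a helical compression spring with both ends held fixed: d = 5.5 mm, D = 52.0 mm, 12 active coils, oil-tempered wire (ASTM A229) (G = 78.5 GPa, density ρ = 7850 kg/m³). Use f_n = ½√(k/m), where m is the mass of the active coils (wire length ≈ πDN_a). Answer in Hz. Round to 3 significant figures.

60.3 Hz

k = Gd⁴/(8D³N_a) = (78.5×10³)(5.5⁴)/(8·52.0³·12) = 5.3216 N/mm = 5321.6 N/m
Wire length L = πDN_a = π·52.0·12 = 1960.4 mm
m = ρ·(πd²/4)·L = 7850 × 23.758×10⁻⁶ m² × 1.9604 m = 0.36561 kg
f_n = ½√(k/m) = 0.5·√(5321.6/0.36561) = 0.5·√(14555) = 60.323 Hz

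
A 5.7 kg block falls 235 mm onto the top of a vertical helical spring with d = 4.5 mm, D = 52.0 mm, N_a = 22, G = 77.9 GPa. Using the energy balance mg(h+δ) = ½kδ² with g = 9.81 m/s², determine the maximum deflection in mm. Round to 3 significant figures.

k = Gd⁴/(8D³N_a) = (77.9×10³)(4.5⁴)/(8·52.0³·22) = 1.2908 N/mm
W = mg = 5.7 × 9.81 = 55.917 N
½kδ² − Wδ − Wh = 0 → δ = (W + √(W² + 2kWh))/k
δ = (55.917 + √(3126.7 + 33924))/1.2908 = (55.917 + 192.49)/1.2908 = 192.44 mm

192 mm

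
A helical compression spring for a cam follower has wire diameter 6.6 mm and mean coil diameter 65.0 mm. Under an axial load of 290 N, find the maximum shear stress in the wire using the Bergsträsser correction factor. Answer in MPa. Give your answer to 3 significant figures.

190 MPa

Spring index C = D/d = 65.0/6.6 = 9.8485
K_B = (4C+2)/(4C−3) = 41.394/36.394 = 1.1374
τ₀ = 8FD/(πd³) = 8·290·65.0/(π·6.6³) = 150800/903.2 = 166.96 MPa
τ_max = K·τ₀ = 1.1374 × 166.96 = 189.9 MPa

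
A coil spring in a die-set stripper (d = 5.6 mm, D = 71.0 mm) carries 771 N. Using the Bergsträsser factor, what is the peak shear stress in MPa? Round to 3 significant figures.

Spring index C = D/d = 71.0/5.6 = 12.6786
K_B = (4C+2)/(4C−3) = 52.714/47.714 = 1.1048
τ₀ = 8FD/(πd³) = 8·771·71.0/(π·5.6³) = 437928/551.71 = 793.76 MPa
τ_max = K·τ₀ = 1.1048 × 793.76 = 876.94 MPa

877 MPa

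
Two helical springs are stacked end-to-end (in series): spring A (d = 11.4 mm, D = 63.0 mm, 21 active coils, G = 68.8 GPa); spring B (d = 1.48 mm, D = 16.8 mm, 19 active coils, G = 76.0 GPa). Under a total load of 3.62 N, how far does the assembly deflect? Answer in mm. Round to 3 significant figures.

7.29 mm

k_A = Gd⁴/(8D³N_a) = (68.8×10³)(11.4⁴)/(8·63.0³·21) = 27.662 N/mm
k_B = Gd⁴/(8D³N_a) = (76.0×10³)(1.48⁴)/(8·16.8³·19) = 0.50593 N/mm
Series: 1/k_eq = 1/27.662 + 1/0.50593 = 2.0127; k_eq = 0.49684 N/mm
δ = F/k_eq = 3.62/0.49684 = 7.286 mm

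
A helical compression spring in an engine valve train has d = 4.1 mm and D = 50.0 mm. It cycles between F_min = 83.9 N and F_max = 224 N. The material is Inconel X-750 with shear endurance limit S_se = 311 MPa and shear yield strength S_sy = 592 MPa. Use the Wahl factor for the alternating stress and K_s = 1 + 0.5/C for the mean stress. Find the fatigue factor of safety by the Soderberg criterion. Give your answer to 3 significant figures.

C = D/d = 50.0/4.1 = 12.1951; K_W = (4C−1)/(4C−4)+0.615/C = 1.1174; K_s = 1+0.5/C = 1.0410
F_a = (F_max−F_min)/2 = 70.05 N; F_m = (F_max+F_min)/2 = 153.95 N
τ_a = K_W·8F_aD/(πd³) = 1.1174 × 129.41 = 144.61 MPa
τ_m = K_s·8F_mD/(πd³) = 1.0410 × 284.41 = 296.07 MPa
Soderberg: 1/n_f = τ_a/S_se + τ_m/S_sy = 144.61/311 + 296.07/592 = 0.46497 + 0.50011 = 0.96508
n_f = 1/0.96508 = 1.036

1.04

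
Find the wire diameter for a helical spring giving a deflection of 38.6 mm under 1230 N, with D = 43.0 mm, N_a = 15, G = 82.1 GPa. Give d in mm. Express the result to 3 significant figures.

7.80 mm

Required rate k = F/δ = 1230/38.6 = 31.865 N/mm
d = (8D³N_a·k / G)^(1/4) = (8·43.0³·15·31.865 / (82.1×10³))^0.25
  = (3703.1)^0.25 = 7.8008 mm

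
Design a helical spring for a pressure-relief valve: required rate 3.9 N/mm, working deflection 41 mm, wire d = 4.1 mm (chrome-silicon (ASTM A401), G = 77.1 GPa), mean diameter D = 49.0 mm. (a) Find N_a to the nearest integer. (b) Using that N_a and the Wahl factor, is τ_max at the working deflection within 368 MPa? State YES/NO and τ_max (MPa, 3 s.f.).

N_a = Gd⁴/(8D³k) = (77.1×10³)(4.1⁴)/(8·49.0³·3.9) = 5.935 → N_a = 6
Actual rate k = Gd⁴/(8D³·6) = 3.858 N/mm
Working load F = kδ = 3.858·41 = 158.18 N
C = 49.0/4.1 = 11.9512; K_W = (4C−1)/(4C−4)+0.615/C = 1.1199
τ_max = K_W·8FD/(πd³) = 1.1199·286.37 = 320.72 MPa
τ_max ≤ 368 MPa → acceptable

(a) 6 coils; (b) YES, τ_max = 321 MPa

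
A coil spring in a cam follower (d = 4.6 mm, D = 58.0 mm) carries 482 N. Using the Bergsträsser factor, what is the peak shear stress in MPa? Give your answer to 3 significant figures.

808 MPa

Spring index C = D/d = 58.0/4.6 = 12.6087
K_B = (4C+2)/(4C−3) = 52.435/47.435 = 1.1054
τ₀ = 8FD/(πd³) = 8·482·58.0/(π·4.6³) = 223648/305.79 = 731.38 MPa
τ_max = K·τ₀ = 1.1054 × 731.38 = 808.47 MPa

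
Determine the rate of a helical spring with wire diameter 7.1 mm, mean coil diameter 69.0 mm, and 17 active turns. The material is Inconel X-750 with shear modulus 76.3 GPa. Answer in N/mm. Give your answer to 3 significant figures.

4.34 N/mm

k = Gd⁴/(8D³N_a) = (76.3×10³ × 7.1⁴) / (8 × 69.0³ × 17)
  = 1.93891e+08 / 4.46772e+07 = 4.3398 N/mm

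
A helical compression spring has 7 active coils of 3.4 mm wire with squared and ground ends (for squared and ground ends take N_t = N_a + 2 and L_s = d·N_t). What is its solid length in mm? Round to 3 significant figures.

30.6 mm

squared and ground ends: N_t = N_a + 2 = 7 + 2 = 9
L_s = d·N_t = 3.4 × 9 = 30.6 mm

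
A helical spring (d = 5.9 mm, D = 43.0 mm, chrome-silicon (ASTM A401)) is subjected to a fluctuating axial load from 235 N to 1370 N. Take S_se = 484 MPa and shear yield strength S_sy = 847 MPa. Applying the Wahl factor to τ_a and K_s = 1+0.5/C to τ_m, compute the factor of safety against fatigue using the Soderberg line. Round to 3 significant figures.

0.774

C = D/d = 43.0/5.9 = 7.2881; K_W = (4C−1)/(4C−4)+0.615/C = 1.2037; K_s = 1+0.5/C = 1.0686
F_a = (F_max−F_min)/2 = 567.5 N; F_m = (F_max+F_min)/2 = 802.5 N
τ_a = K_W·8F_aD/(πd³) = 1.2037 × 302.56 = 364.18 MPa
τ_m = K_s·8F_mD/(πd³) = 1.0686 × 427.86 = 457.21 MPa
Soderberg: 1/n_f = τ_a/S_se + τ_m/S_sy = 364.18/484 + 457.21/847 = 0.75245 + 0.53980 = 1.2922
n_f = 1/1.2922 = 0.7738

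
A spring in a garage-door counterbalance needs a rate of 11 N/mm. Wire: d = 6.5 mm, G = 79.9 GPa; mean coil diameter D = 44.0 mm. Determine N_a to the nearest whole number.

19

N_a = Gd⁴/(8D³k) = (79.9×10³ × 6.5⁴)/(8 × 44.0³ × 11)
    = 1.42626e+08 / 7.49619e+06 = 19.03 → 19 coils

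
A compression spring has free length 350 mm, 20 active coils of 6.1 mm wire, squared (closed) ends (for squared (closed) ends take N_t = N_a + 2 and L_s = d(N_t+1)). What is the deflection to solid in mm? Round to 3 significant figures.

N_t = 22; L_s = 6.1·23 = 140.3 mm
δ_solid = L₀ − L_s = 350 − 140.3 = 209.7 mm

210 mm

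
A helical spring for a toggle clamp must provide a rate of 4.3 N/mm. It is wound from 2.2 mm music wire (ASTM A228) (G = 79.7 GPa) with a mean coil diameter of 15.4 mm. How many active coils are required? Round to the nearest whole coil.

15

N_a = Gd⁴/(8D³k) = (79.7×10³ × 2.2⁴)/(8 × 15.4³ × 4.3)
    = 1.86702e+06 / 125638 = 14.86 → 15 coils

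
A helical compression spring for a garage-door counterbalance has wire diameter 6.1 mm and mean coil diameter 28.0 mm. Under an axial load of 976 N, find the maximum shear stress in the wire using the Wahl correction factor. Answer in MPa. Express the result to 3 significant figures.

Spring index C = D/d = 28.0/6.1 = 4.5902
K_W = (4C−1)/(4C−4) + 0.615/C = 17.361/14.361 + 0.1340 = 1.3429
τ₀ = 8FD/(πd³) = 8·976·28.0/(π·6.1³) = 218624/713.08 = 306.59 MPa
τ_max = K·τ₀ = 1.3429 × 306.59 = 411.72 MPa

412 MPa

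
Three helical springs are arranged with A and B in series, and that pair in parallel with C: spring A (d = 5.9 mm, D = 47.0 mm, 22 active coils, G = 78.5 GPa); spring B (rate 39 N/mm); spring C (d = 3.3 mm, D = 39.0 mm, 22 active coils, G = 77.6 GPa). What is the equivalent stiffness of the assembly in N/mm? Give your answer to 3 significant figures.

5.47 N/mm

k_A = Gd⁴/(8D³N_a) = (78.5×10³)(5.9⁴)/(8·47.0³·22) = 5.2056 N/mm
k_C = Gd⁴/(8D³N_a) = (77.6×10³)(3.3⁴)/(8·39.0³·22) = 0.88148 N/mm
Springs A,B series: k_AB = 1/(1/5.2056+1/39) = 4.5926 N/mm; parallel with C: k_eq = 4.5926+0.88148 = 5.4741 N/mm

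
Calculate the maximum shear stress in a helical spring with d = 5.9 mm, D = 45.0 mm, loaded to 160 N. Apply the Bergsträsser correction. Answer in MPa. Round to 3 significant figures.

105 MPa

Spring index C = D/d = 45.0/5.9 = 7.6271
K_B = (4C+2)/(4C−3) = 32.508/27.508 = 1.1818
τ₀ = 8FD/(πd³) = 8·160·45.0/(π·5.9³) = 57600/645.22 = 89.272 MPa
τ_max = K·τ₀ = 1.1818 × 89.272 = 105.5 MPa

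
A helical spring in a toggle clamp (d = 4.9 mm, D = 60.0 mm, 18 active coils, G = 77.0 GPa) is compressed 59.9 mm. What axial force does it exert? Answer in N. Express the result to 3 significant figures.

k = Gd⁴/(8D³N_a) = (77.0×10³)(4.9⁴)/(8·60.0³·18) = 1.4271 N/mm
F = k·δ = 1.4271 × 59.9 = 85.484 N

85.5 N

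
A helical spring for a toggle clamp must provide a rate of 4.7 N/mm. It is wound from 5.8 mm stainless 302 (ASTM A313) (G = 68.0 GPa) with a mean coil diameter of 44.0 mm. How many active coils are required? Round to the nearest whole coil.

24

N_a = Gd⁴/(8D³k) = (68.0×10³ × 5.8⁴)/(8 × 44.0³ × 4.7)
    = 7.69522e+07 / 3.20292e+06 = 24.03 → 24 coils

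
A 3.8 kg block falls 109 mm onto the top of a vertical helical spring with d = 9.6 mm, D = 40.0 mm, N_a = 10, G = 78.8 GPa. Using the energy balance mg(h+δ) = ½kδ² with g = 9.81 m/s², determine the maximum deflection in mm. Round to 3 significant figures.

8.18 mm

k = Gd⁴/(8D³N_a) = (78.8×10³)(9.6⁴)/(8·40.0³·10) = 130.72 N/mm
W = mg = 3.8 × 9.81 = 37.278 N
½kδ² − Wδ − Wh = 0 → δ = (W + √(W² + 2kWh))/k
δ = (37.278 + √(1389.6 + 1.06231e+06))/130.72 = (37.278 + 1031.4)/130.72 = 8.175 mm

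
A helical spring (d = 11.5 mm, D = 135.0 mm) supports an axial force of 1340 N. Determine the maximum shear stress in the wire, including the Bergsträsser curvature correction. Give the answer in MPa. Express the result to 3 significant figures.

337 MPa

Spring index C = D/d = 135.0/11.5 = 11.7391
K_B = (4C+2)/(4C−3) = 48.957/43.957 = 1.1137
τ₀ = 8FD/(πd³) = 8·1340·135.0/(π·11.5³) = 1.4472e+06/4778 = 302.89 MPa
τ_max = K·τ₀ = 1.1137 × 302.89 = 337.34 MPa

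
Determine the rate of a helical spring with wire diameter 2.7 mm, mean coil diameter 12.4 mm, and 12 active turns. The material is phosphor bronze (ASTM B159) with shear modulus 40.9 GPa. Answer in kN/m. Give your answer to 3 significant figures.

11.9 kN/m

k = Gd⁴/(8D³N_a) = (40.9×10³ × 2.7⁴) / (8 × 12.4³ × 12)
  = 2.17359e+06 / 183036 = 11.875 N/mm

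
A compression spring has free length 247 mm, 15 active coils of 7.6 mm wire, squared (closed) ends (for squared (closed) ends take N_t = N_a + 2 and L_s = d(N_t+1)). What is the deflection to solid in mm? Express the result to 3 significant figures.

110 mm

N_t = 17; L_s = 7.6·18 = 136.8 mm
δ_solid = L₀ − L_s = 247 − 136.8 = 110.2 mm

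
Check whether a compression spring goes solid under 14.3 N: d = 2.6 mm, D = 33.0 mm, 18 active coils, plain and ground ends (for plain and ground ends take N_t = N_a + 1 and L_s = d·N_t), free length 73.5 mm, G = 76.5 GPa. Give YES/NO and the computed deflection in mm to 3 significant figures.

k = Gd⁴/(8D³N_a) = (76.5×10³)(2.6⁴)/(8·33.0³·18) = 0.67554 N/mm
N_t = 19; L_s = 2.6·19 = 49.4 mm; δ_solid = L₀ − L_s = 73.5 − 49.4 = 24.1 mm
δ = F/k = 14.3/0.67554 = 21.168 mm
δ < δ_solid → spring does not go solid

NO, δ = 21.2 mm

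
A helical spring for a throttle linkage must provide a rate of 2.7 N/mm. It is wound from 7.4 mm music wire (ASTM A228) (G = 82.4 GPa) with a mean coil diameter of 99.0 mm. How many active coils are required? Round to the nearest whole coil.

N_a = Gd⁴/(8D³k) = (82.4×10³ × 7.4⁴)/(8 × 99.0³ × 2.7)
    = 2.47089e+08 / 2.09585e+07 = 11.79 → 12 coils

12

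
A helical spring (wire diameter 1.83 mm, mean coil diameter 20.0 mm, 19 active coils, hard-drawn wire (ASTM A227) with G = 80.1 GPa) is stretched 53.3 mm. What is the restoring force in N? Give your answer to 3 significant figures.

k = Gd⁴/(8D³N_a) = (80.1×10³)(1.83⁴)/(8·20.0³·19) = 0.73876 N/mm
F = k·δ = 0.73876 × 53.3 = 39.376 N

39.4 N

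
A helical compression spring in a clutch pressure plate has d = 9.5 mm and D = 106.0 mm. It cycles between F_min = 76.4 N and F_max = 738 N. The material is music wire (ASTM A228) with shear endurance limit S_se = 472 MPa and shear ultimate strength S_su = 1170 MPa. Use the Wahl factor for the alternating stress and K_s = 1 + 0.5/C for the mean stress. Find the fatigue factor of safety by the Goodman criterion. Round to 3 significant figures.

2.75

C = D/d = 106.0/9.5 = 11.1579; K_W = (4C−1)/(4C−4)+0.615/C = 1.1290; K_s = 1+0.5/C = 1.0448
F_a = (F_max−F_min)/2 = 330.8 N; F_m = (F_max+F_min)/2 = 407.2 N
τ_a = K_W·8F_aD/(πd³) = 1.1290 × 104.15 = 117.58 MPa
τ_m = K_s·8F_mD/(πd³) = 1.0448 × 128.2 = 133.94 MPa
Goodman: 1/n_f = τ_a/S_se + τ_m/S_su = 117.58/472 + 133.94/1170 = 0.24910 + 0.11448 = 0.36358
n_f = 1/0.36358 = 2.75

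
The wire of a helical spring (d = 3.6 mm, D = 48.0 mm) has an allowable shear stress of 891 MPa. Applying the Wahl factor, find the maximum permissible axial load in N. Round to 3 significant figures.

C = D/d = 48.0/3.6 = 13.3333
K_W = (4C−1)/(4C−4) + 0.615/C = 52.333/49.333 + 0.0461 = 1.1069
τ_max = K·8FD/(πd³) → F_max = τ_allow·πd³/(8DK)
F_max = 891·π·3.6³/(8·48.0·1.1069) = 1.306e+05/425.06 = 307.24 N

307 N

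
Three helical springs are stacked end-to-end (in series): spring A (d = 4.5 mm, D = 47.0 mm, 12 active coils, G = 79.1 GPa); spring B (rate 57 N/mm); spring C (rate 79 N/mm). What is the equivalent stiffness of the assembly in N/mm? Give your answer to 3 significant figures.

k_A = Gd⁴/(8D³N_a) = (79.1×10³)(4.5⁴)/(8·47.0³·12) = 3.2543 N/mm
Series: 1/k_eq = 1/3.2543 + 1/57 + 1/79 = 0.33748; k_eq = 2.9631 N/mm

2.96 N/mm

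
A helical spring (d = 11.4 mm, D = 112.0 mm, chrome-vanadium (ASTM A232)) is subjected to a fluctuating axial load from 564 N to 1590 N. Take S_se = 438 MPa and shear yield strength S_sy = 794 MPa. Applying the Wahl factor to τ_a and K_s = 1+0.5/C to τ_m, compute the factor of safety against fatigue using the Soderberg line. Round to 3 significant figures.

C = D/d = 112.0/11.4 = 9.8246; K_W = (4C−1)/(4C−4)+0.615/C = 1.1476; K_s = 1+0.5/C = 1.0509
F_a = (F_max−F_min)/2 = 513 N; F_m = (F_max+F_min)/2 = 1077 N
τ_a = K_W·8F_aD/(πd³) = 1.1476 × 98.755 = 113.33 MPa
τ_m = K_s·8F_mD/(πd³) = 1.0509 × 207.33 = 217.88 MPa
Soderberg: 1/n_f = τ_a/S_se + τ_m/S_sy = 113.33/438 + 217.88/794 = 0.25875 + 0.27441 = 0.53315
n_f = 1/0.53315 = 1.876

1.88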